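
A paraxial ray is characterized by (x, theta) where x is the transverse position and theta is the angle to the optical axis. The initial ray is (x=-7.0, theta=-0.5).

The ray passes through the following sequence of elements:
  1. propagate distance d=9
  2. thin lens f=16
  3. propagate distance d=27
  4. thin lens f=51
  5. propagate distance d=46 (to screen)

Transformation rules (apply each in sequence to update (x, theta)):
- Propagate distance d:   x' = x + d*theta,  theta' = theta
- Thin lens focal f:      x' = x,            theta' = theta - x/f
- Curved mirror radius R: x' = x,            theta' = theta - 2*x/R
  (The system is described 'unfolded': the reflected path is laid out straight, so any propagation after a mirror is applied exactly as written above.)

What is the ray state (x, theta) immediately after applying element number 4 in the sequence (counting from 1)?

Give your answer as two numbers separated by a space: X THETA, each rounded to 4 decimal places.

Answer: -5.5938 0.3284

Derivation:
Initial: x=-7.0000 theta=-0.5000
After 1 (propagate distance d=9): x=-11.5000 theta=-0.5000
After 2 (thin lens f=16): x=-11.5000 theta=7/32 (≈0.2188)
After 3 (propagate distance d=27): x=-179/32 (≈-5.5938) theta=7/32 (≈0.2188)
After 4 (thin lens f=51): x=-179/32 (≈-5.5938) theta=67/204 (≈0.3284)
Rounded to 4 decimal places: x = -5.5938, theta = 0.3284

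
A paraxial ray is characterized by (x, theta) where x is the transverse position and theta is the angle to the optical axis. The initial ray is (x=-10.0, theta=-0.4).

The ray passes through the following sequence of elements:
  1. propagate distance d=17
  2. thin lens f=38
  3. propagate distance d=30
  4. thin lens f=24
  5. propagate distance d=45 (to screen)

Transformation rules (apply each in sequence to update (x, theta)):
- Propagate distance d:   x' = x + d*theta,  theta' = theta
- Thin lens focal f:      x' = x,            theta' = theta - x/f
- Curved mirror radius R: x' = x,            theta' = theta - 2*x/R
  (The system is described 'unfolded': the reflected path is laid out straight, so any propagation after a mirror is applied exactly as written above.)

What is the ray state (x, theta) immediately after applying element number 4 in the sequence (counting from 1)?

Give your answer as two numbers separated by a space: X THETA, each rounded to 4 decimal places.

Initial: x=-10.0000 theta=-0.4000
After 1 (propagate distance d=17): x=-16.8000 theta=-0.4000
After 2 (thin lens f=38): x=-16.8000 theta=4/95 (≈0.0421)
After 3 (propagate distance d=30): x=-1476/95 (≈-15.5368) theta=4/95 (≈0.0421)
After 4 (thin lens f=24): x=-1476/95 (≈-15.5368) theta=131/190 (≈0.6895)
Rounded to 4 decimal places: x = -15.5368, theta = 0.6895

Answer: -15.5368 0.6895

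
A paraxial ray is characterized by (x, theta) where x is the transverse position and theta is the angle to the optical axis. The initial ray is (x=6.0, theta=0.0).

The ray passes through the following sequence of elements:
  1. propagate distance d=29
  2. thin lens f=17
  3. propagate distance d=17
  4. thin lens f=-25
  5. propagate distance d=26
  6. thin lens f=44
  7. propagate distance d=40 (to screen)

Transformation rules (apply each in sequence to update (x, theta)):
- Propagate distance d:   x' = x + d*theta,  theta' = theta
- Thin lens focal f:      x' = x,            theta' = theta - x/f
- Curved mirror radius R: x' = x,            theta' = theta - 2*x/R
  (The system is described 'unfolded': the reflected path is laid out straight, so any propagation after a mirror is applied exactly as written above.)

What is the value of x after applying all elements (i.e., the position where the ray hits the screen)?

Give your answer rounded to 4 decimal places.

Answer: -14.9519

Derivation:
Initial: x=6.0000 theta=0.0000
After 1 (propagate distance d=29): x=6.0000 theta=0.0000
After 2 (thin lens f=17): x=6.0000 theta=-6/17 (≈-0.3529)
After 3 (propagate distance d=17): x=0.0000 theta=-6/17 (≈-0.3529)
After 4 (thin lens f=-25): x=0.0000 theta=-6/17 (≈-0.3529)
After 5 (propagate distance d=26): x=-156/17 (≈-9.1765) theta=-6/17 (≈-0.3529)
After 6 (thin lens f=44): x=-156/17 (≈-9.1765) theta=-27/187 (≈-0.1444)
After 7 (propagate distance d=40 (to screen)): x=-2796/187 (≈-14.9519) theta=-27/187 (≈-0.1444)
Rounded to 4 decimal places: x = -14.9519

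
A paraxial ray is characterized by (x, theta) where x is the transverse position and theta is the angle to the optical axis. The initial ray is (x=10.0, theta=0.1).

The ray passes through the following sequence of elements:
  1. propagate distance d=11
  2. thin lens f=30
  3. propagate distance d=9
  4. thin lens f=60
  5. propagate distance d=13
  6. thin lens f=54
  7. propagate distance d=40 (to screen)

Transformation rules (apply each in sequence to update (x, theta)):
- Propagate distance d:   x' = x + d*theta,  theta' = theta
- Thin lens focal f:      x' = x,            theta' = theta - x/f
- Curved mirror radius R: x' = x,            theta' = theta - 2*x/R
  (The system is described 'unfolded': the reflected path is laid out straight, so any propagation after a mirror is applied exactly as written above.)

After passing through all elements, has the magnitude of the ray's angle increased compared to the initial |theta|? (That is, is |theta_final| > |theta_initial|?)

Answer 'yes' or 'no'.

Answer: yes

Derivation:
Initial: x=10.0000 theta=0.1000
After 1 (propagate distance d=11): x=11.1000 theta=0.1000
After 2 (thin lens f=30): x=11.1000 theta=-0.2700
After 3 (propagate distance d=9): x=8.6700 theta=-0.2700
After 4 (thin lens f=60): x=8.6700 theta=-0.4145
After 5 (propagate distance d=13): x=3.2815 theta=-0.4145
After 6 (thin lens f=54): x=3.2815 theta=-51329/108000 (≈-0.4753)
After 7 (propagate distance d=40 (to screen)): x=-849379/54000 (≈-15.7292) theta=-51329/108000 (≈-0.4753)
|theta_initial|=0.1000 |theta_final|=51329/108000 (≈0.4753) -> increased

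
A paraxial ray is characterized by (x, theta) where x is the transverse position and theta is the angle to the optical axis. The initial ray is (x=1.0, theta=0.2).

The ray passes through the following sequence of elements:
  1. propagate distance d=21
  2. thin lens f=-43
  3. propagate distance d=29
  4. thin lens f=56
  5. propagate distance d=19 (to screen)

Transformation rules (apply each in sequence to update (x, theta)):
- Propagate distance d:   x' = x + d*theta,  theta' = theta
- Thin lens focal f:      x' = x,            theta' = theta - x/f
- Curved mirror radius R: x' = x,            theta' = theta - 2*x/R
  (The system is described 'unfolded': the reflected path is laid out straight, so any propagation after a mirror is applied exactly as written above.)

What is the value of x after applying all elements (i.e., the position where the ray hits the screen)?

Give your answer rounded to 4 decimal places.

Answer: 15.6826

Derivation:
Initial: x=1.0000 theta=0.2000
After 1 (propagate distance d=21): x=5.2000 theta=0.2000
After 2 (thin lens f=-43): x=5.2000 theta=69/215 (≈0.3209)
After 3 (propagate distance d=29): x=3119/215 (≈14.5070) theta=69/215 (≈0.3209)
After 4 (thin lens f=56): x=3119/215 (≈14.5070) theta=149/2408 (≈0.0619)
After 5 (propagate distance d=19 (to screen)): x=188819/12040 (≈15.6826) theta=149/2408 (≈0.0619)
Rounded to 4 decimal places: x = 15.6826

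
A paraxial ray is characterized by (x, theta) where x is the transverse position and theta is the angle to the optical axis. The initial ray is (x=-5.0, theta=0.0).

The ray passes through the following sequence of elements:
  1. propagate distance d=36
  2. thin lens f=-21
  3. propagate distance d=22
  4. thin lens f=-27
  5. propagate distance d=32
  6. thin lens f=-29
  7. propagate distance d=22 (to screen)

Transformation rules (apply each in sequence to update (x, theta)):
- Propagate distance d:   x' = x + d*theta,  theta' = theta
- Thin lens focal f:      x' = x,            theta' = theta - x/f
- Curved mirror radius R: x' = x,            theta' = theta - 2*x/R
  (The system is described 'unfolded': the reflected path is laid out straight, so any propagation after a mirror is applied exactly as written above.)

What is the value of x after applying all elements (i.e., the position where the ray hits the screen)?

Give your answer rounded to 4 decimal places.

Initial: x=-5.0000 theta=0.0000
After 1 (propagate distance d=36): x=-5.0000 theta=0.0000
After 2 (thin lens f=-21): x=-5.0000 theta=-5/21 (≈-0.2381)
After 3 (propagate distance d=22): x=-215/21 (≈-10.2381) theta=-5/21 (≈-0.2381)
After 4 (thin lens f=-27): x=-215/21 (≈-10.2381) theta=-50/81 (≈-0.6173)
After 5 (propagate distance d=32): x=-17005/567 (≈-29.9912) theta=-50/81 (≈-0.6173)
After 6 (thin lens f=-29): x=-17005/567 (≈-29.9912) theta=-27155/16443 (≈-1.6515)
After 7 (propagate distance d=22 (to screen)): x=-1090555/16443 (≈-66.3234) theta=-27155/16443 (≈-1.6515)
Rounded to 4 decimal places: x = -66.3234

Answer: -66.3234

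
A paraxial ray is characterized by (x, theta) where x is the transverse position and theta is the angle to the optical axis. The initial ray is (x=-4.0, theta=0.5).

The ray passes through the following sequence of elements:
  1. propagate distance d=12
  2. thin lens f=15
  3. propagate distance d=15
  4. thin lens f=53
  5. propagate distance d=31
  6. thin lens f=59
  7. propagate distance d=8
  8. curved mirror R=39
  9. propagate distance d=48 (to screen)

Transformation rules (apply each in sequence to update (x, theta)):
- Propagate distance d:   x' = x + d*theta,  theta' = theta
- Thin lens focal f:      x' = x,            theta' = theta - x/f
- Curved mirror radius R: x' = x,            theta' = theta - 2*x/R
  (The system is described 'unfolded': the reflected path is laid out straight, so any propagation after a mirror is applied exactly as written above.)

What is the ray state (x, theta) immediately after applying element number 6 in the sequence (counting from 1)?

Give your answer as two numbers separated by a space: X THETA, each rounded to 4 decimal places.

Answer: 14.4799 -0.0203

Derivation:
Initial: x=-4.0000 theta=0.5000
After 1 (propagate distance d=12): x=2.0000 theta=0.5000
After 2 (thin lens f=15): x=2.0000 theta=11/30 (≈0.3667)
After 3 (propagate distance d=15): x=7.5000 theta=11/30 (≈0.3667)
After 4 (thin lens f=53): x=7.5000 theta=179/795 (≈0.2252)
After 5 (propagate distance d=31): x=23023/1590 (≈14.4799) theta=179/795 (≈0.2252)
After 6 (thin lens f=59): x=23023/1590 (≈14.4799) theta=-1901/93810 (≈-0.0203)
Rounded to 4 decimal places: x = 14.4799, theta = -0.0203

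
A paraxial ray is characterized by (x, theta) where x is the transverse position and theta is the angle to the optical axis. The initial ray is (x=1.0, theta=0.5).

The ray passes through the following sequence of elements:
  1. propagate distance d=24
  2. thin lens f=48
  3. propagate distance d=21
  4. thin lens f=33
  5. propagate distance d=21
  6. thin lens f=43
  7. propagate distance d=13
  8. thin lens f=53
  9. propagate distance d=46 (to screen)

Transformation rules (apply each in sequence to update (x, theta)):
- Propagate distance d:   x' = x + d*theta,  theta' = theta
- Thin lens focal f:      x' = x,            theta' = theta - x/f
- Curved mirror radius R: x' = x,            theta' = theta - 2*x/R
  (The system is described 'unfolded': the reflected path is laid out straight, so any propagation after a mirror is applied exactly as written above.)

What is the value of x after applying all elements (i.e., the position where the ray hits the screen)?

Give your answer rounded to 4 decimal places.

Initial: x=1.0000 theta=0.5000
After 1 (propagate distance d=24): x=13.0000 theta=0.5000
After 2 (thin lens f=48): x=13.0000 theta=11/48 (≈0.2292)
After 3 (propagate distance d=21): x=17.8125 theta=11/48 (≈0.2292)
After 4 (thin lens f=33): x=17.8125 theta=-41/132 (≈-0.3106)
After 5 (propagate distance d=21): x=1987/176 (≈11.2898) theta=-41/132 (≈-0.3106)
After 6 (thin lens f=43): x=1987/176 (≈11.2898) theta=-1183/2064 (≈-0.5732)
After 7 (propagate distance d=13): x=43577/11352 (≈3.8387) theta=-1183/2064 (≈-0.5732)
After 8 (thin lens f=53): x=43577/11352 (≈3.8387) theta=-776843/1203312 (≈-0.6456)
After 9 (propagate distance d=46 (to screen)): x=-648242/25069 (≈-25.8583) theta=-776843/1203312 (≈-0.6456)
Rounded to 4 decimal places: x = -25.8583

Answer: -25.8583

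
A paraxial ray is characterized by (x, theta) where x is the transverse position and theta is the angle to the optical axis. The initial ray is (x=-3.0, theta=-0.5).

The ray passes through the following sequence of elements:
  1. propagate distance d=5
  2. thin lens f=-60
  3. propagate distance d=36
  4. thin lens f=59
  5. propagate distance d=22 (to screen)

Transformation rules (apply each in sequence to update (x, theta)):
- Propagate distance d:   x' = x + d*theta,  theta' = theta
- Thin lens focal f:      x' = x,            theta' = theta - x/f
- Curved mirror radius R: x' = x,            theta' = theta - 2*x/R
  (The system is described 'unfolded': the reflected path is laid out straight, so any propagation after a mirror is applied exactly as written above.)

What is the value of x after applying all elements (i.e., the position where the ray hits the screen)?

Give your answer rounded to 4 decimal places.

Initial: x=-3.0000 theta=-0.5000
After 1 (propagate distance d=5): x=-5.5000 theta=-0.5000
After 2 (thin lens f=-60): x=-5.5000 theta=-71/120 (≈-0.5917)
After 3 (propagate distance d=36): x=-26.8000 theta=-71/120 (≈-0.5917)
After 4 (thin lens f=59): x=-26.8000 theta=-973/7080 (≈-0.1374)
After 5 (propagate distance d=22 (to screen)): x=-21115/708 (≈-29.8234) theta=-973/7080 (≈-0.1374)
Rounded to 4 decimal places: x = -29.8234

Answer: -29.8234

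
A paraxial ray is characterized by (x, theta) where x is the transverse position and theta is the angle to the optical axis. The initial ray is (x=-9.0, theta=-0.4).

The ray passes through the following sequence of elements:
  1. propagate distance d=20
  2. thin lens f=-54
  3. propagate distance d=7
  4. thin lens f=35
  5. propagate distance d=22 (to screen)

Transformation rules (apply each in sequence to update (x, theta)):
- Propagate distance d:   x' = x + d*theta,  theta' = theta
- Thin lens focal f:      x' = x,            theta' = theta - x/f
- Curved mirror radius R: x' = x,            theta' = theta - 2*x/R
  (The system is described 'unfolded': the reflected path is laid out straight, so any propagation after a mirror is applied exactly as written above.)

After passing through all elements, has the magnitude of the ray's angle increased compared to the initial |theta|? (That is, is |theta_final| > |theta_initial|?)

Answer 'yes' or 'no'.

Initial: x=-9.0000 theta=-0.4000
After 1 (propagate distance d=20): x=-17.0000 theta=-0.4000
After 2 (thin lens f=-54): x=-17.0000 theta=-193/270 (≈-0.7148)
After 3 (propagate distance d=7): x=-5941/270 (≈-22.0037) theta=-193/270 (≈-0.7148)
After 4 (thin lens f=35): x=-5941/270 (≈-22.0037) theta=-407/4725 (≈-0.0861)
After 5 (propagate distance d=22 (to screen)): x=-75281/3150 (≈-23.8987) theta=-407/4725 (≈-0.0861)
|theta_initial|=0.4000 |theta_final|=407/4725 (≈0.0861) -> not increased

Answer: no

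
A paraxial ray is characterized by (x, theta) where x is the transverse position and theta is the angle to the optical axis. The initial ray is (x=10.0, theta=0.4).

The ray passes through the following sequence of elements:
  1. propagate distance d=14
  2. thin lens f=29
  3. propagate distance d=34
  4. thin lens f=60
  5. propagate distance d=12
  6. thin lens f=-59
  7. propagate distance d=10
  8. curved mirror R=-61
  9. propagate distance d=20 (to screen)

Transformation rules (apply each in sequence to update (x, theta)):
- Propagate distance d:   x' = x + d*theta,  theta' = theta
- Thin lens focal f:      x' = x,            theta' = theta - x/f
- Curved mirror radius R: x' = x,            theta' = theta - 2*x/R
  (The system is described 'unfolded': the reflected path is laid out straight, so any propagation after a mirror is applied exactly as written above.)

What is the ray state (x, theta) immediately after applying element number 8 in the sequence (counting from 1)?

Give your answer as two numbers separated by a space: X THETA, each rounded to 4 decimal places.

Answer: 5.0742 -0.0335

Derivation:
Initial: x=10.0000 theta=0.4000
After 1 (propagate distance d=14): x=15.6000 theta=0.4000
After 2 (thin lens f=29): x=15.6000 theta=-4/29 (≈-0.1379)
After 3 (propagate distance d=34): x=1582/145 (≈10.9103) theta=-4/29 (≈-0.1379)
After 4 (thin lens f=60): x=1582/145 (≈10.9103) theta=-1391/4350 (≈-0.3198)
After 5 (propagate distance d=12): x=5128/725 (≈7.0731) theta=-1391/4350 (≈-0.3198)
After 6 (thin lens f=-59): x=5128/725 (≈7.0731) theta=-1769/8850 (≈-0.1999)
After 7 (propagate distance d=10): x=651151/128325 (≈5.0742) theta=-1769/8850 (≈-0.1999)
After 8 (curved mirror R=-61): x=651151/128325 (≈5.0742) theta=-174919/5218550 (≈-0.0335)
Rounded to 4 decimal places: x = 5.0742, theta = -0.0335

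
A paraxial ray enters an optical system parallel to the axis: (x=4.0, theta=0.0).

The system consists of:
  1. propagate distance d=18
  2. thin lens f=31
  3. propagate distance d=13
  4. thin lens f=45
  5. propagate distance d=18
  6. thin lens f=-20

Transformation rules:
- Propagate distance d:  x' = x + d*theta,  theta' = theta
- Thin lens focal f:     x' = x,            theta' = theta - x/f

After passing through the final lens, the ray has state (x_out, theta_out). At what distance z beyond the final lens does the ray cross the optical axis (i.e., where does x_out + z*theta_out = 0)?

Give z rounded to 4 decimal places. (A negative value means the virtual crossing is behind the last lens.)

Answer: -4.0909

Derivation:
Initial: x=4.0000 theta=0.0000
After 1 (propagate distance d=18): x=4.0000 theta=0.0000
After 2 (thin lens f=31): x=4.0000 theta=-4/31 (≈-0.1290)
After 3 (propagate distance d=13): x=72/31 (≈2.3226) theta=-4/31 (≈-0.1290)
After 4 (thin lens f=45): x=72/31 (≈2.3226) theta=-28/155 (≈-0.1806)
After 5 (propagate distance d=18): x=-144/155 (≈-0.9290) theta=-28/155 (≈-0.1806)
After 6 (thin lens f=-20): x=-144/155 (≈-0.9290) theta=-176/775 (≈-0.2271)
z_focus = -x_out/theta_out = -(-144/155)/(-176/775) = -45/11 ≈ -4.0909
Rounded to 4 decimal places: z = -4.0909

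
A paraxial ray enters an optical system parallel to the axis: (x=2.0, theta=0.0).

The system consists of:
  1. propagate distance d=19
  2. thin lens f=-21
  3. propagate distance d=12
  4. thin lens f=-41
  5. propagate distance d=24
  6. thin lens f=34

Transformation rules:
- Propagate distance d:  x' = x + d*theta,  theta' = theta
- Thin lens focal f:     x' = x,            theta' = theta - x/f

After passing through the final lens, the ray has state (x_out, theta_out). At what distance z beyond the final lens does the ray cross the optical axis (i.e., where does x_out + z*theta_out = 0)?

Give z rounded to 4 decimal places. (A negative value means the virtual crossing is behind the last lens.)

Initial: x=2.0000 theta=0.0000
After 1 (propagate distance d=19): x=2.0000 theta=0.0000
After 2 (thin lens f=-21): x=2.0000 theta=2/21 (≈0.0952)
After 3 (propagate distance d=12): x=22/7 (≈3.1429) theta=2/21 (≈0.0952)
After 4 (thin lens f=-41): x=22/7 (≈3.1429) theta=148/861 (≈0.1719)
After 5 (propagate distance d=24): x=298/41 (≈7.2683) theta=148/861 (≈0.1719)
After 6 (thin lens f=34): x=298/41 (≈7.2683) theta=-613/14637 (≈-0.0419)
z_focus = -x_out/theta_out = -(298/41)/(-613/14637) = 106386/613 ≈ 173.5498
Rounded to 4 decimal places: z = 173.5498

Answer: 173.5498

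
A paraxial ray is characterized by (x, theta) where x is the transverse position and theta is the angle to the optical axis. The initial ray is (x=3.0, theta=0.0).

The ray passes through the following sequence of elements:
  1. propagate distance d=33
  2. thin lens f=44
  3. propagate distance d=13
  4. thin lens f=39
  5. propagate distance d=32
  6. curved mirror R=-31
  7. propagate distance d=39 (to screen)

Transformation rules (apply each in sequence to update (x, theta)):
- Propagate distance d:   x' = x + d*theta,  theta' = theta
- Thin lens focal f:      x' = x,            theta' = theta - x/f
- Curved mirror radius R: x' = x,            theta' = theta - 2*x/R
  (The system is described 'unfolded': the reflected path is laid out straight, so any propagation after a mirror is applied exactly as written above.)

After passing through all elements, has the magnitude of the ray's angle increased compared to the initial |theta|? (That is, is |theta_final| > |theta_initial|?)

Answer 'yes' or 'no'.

Answer: yes

Derivation:
Initial: x=3.0000 theta=0.0000
After 1 (propagate distance d=33): x=3.0000 theta=0.0000
After 2 (thin lens f=44): x=3.0000 theta=-3/44 (≈-0.0682)
After 3 (propagate distance d=13): x=93/44 (≈2.1136) theta=-3/44 (≈-0.0682)
After 4 (thin lens f=39): x=93/44 (≈2.1136) theta=-35/286 (≈-0.1224)
After 5 (propagate distance d=32): x=-1031/572 (≈-1.8024) theta=-35/286 (≈-0.1224)
After 6 (curved mirror R=-31): x=-1031/572 (≈-1.8024) theta=-1058/4433 (≈-0.2387)
After 7 (propagate distance d=39 (to screen)): x=-197009/17732 (≈-11.1104) theta=-1058/4433 (≈-0.2387)
|theta_initial|=0.0000 |theta_final|=1058/4433 (≈0.2387) -> increased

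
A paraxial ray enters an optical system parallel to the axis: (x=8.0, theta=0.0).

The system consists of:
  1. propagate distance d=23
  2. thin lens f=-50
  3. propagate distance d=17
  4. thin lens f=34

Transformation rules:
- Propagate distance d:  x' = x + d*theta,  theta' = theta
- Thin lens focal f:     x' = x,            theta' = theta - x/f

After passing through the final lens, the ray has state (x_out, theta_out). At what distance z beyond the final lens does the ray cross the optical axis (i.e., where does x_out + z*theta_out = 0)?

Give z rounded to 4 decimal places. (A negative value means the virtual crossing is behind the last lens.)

Answer: 69.0303

Derivation:
Initial: x=8.0000 theta=0.0000
After 1 (propagate distance d=23): x=8.0000 theta=0.0000
After 2 (thin lens f=-50): x=8.0000 theta=0.1600
After 3 (propagate distance d=17): x=10.7200 theta=0.1600
After 4 (thin lens f=34): x=10.7200 theta=-66/425 (≈-0.1553)
z_focus = -x_out/theta_out = -(10.7200)/(-66/425) = 2278/33 ≈ 69.0303
Rounded to 4 decimal places: z = 69.0303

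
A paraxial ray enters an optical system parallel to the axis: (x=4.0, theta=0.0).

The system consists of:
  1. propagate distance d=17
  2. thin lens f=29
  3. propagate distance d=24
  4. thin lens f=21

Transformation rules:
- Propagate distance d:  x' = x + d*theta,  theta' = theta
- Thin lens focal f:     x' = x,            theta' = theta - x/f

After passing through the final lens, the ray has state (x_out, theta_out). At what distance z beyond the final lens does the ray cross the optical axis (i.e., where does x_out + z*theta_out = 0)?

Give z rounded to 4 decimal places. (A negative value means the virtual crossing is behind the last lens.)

Answer: 4.0385

Derivation:
Initial: x=4.0000 theta=0.0000
After 1 (propagate distance d=17): x=4.0000 theta=0.0000
After 2 (thin lens f=29): x=4.0000 theta=-4/29 (≈-0.1379)
After 3 (propagate distance d=24): x=20/29 (≈0.6897) theta=-4/29 (≈-0.1379)
After 4 (thin lens f=21): x=20/29 (≈0.6897) theta=-104/609 (≈-0.1708)
z_focus = -x_out/theta_out = -(20/29)/(-104/609) = 105/26 ≈ 4.0385
Rounded to 4 decimal places: z = 4.0385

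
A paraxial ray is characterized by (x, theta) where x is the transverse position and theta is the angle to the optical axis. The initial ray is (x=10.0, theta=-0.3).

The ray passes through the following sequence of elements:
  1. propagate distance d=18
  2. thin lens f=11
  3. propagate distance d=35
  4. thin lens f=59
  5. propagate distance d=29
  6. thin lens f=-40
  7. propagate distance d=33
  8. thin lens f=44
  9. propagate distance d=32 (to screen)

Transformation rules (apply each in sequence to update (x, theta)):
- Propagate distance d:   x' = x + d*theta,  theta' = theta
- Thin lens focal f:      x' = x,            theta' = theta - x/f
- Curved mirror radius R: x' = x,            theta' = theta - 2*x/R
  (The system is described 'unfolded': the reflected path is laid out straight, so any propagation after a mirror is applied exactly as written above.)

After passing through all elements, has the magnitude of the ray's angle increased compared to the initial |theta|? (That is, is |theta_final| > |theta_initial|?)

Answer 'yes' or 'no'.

Initial: x=10.0000 theta=-0.3000
After 1 (propagate distance d=18): x=4.6000 theta=-0.3000
After 2 (thin lens f=11): x=4.6000 theta=-79/110 (≈-0.7182)
After 3 (propagate distance d=35): x=-2259/110 (≈-20.5364) theta=-79/110 (≈-0.7182)
After 4 (thin lens f=59): x=-2259/110 (≈-20.5364) theta=-1201/3245 (≈-0.3701)
After 5 (propagate distance d=29): x=-18449/590 (≈-31.2695) theta=-1201/3245 (≈-0.3701)
After 6 (thin lens f=-40): x=-18449/590 (≈-31.2695) theta=-299019/259600 (≈-1.1518)
After 7 (propagate distance d=33): x=-1635017/23600 (≈-69.2804) theta=-299019/259600 (≈-1.1518)
After 8 (thin lens f=44): x=-1635017/23600 (≈-69.2804) theta=438941/1038400 (≈0.4227)
After 9 (propagate distance d=32 (to screen)): x=-14473659/259600 (≈-55.7537) theta=438941/1038400 (≈0.4227)
|theta_initial|=0.3000 |theta_final|=438941/1038400 (≈0.4227) -> increased

Answer: yes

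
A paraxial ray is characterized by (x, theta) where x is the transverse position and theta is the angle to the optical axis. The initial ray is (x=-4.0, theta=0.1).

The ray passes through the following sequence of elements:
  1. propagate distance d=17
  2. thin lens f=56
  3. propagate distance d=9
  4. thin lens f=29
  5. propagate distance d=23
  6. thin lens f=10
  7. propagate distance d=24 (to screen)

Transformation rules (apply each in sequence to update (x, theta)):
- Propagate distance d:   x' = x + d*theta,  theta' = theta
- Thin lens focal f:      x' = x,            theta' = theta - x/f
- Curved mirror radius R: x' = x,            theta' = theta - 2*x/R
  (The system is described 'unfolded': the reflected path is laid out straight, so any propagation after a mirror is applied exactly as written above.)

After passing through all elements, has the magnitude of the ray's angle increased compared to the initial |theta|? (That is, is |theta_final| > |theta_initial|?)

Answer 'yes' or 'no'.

Answer: yes

Derivation:
Initial: x=-4.0000 theta=0.1000
After 1 (propagate distance d=17): x=-2.3000 theta=0.1000
After 2 (thin lens f=56): x=-2.3000 theta=79/560 (≈0.1411)
After 3 (propagate distance d=9): x=-577/560 (≈-1.0304) theta=79/560 (≈0.1411)
After 4 (thin lens f=29): x=-577/560 (≈-1.0304) theta=717/4060 (≈0.1766)
After 5 (propagate distance d=23): x=7033/2320 (≈3.0315) theta=717/4060 (≈0.1766)
After 6 (thin lens f=10): x=7033/2320 (≈3.0315) theta=-20551/162400 (≈-0.1265)
After 7 (propagate distance d=24 (to screen)): x=-457/81200 (≈-0.0056) theta=-20551/162400 (≈-0.1265)
|theta_initial|=0.1000 |theta_final|=20551/162400 (≈0.1265) -> increased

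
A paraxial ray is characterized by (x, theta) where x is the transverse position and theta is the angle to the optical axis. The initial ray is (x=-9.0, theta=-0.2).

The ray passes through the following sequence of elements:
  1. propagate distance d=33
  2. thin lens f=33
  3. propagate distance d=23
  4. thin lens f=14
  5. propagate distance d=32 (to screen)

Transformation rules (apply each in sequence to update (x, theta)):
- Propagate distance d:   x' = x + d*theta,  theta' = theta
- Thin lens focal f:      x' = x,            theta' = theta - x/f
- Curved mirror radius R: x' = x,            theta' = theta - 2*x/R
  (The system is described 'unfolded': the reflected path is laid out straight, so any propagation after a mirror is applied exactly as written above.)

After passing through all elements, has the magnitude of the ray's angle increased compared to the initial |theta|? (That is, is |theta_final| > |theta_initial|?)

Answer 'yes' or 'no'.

Answer: yes

Derivation:
Initial: x=-9.0000 theta=-0.2000
After 1 (propagate distance d=33): x=-15.6000 theta=-0.2000
After 2 (thin lens f=33): x=-15.6000 theta=3/11 (≈0.2727)
After 3 (propagate distance d=23): x=-513/55 (≈-9.3273) theta=3/11 (≈0.2727)
After 4 (thin lens f=14): x=-513/55 (≈-9.3273) theta=723/770 (≈0.9390)
After 5 (propagate distance d=32 (to screen)): x=7977/385 (≈20.7195) theta=723/770 (≈0.9390)
|theta_initial|=0.2000 |theta_final|=723/770 (≈0.9390) -> increased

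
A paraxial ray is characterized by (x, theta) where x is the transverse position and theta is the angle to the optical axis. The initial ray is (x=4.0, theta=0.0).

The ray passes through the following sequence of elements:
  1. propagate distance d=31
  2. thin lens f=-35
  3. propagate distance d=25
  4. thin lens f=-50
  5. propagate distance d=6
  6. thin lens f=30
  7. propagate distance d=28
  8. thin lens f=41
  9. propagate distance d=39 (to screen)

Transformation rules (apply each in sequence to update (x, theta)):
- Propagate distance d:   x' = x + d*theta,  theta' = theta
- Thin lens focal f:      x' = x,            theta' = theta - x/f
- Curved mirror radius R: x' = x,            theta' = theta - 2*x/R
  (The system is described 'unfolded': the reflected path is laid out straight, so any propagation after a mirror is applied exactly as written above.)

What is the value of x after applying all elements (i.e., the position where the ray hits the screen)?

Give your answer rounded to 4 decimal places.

Answer: -0.6991

Derivation:
Initial: x=4.0000 theta=0.0000
After 1 (propagate distance d=31): x=4.0000 theta=0.0000
After 2 (thin lens f=-35): x=4.0000 theta=4/35 (≈0.1143)
After 3 (propagate distance d=25): x=48/7 (≈6.8571) theta=4/35 (≈0.1143)
After 4 (thin lens f=-50): x=48/7 (≈6.8571) theta=44/175 (≈0.2514)
After 5 (propagate distance d=6): x=1464/175 (≈8.3657) theta=44/175 (≈0.2514)
After 6 (thin lens f=30): x=1464/175 (≈8.3657) theta=-24/875 (≈-0.0274)
After 7 (propagate distance d=28): x=6648/875 (≈7.5977) theta=-24/875 (≈-0.0274)
After 8 (thin lens f=41): x=6648/875 (≈7.5977) theta=-7632/35875 (≈-0.2127)
After 9 (propagate distance d=39 (to screen)): x=-5016/7175 (≈-0.6991) theta=-7632/35875 (≈-0.2127)
Rounded to 4 decimal places: x = -0.6991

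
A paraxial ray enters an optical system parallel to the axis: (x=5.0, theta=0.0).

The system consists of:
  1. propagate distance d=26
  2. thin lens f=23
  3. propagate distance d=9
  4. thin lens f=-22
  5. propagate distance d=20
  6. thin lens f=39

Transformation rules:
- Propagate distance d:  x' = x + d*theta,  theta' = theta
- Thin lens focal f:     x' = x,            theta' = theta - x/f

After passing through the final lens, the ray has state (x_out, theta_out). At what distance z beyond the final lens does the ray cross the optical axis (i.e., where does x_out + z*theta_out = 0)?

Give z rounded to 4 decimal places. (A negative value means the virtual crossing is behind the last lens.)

Answer: 12.5478

Derivation:
Initial: x=5.0000 theta=0.0000
After 1 (propagate distance d=26): x=5.0000 theta=0.0000
After 2 (thin lens f=23): x=5.0000 theta=-5/23 (≈-0.2174)
After 3 (propagate distance d=9): x=70/23 (≈3.0435) theta=-5/23 (≈-0.2174)
After 4 (thin lens f=-22): x=70/23 (≈3.0435) theta=-20/253 (≈-0.0791)
After 5 (propagate distance d=20): x=370/253 (≈1.4625) theta=-20/253 (≈-0.0791)
After 6 (thin lens f=39): x=370/253 (≈1.4625) theta=-50/429 (≈-0.1166)
z_focus = -x_out/theta_out = -(370/253)/(-50/429) = 1443/115 ≈ 12.5478
Rounded to 4 decimal places: z = 12.5478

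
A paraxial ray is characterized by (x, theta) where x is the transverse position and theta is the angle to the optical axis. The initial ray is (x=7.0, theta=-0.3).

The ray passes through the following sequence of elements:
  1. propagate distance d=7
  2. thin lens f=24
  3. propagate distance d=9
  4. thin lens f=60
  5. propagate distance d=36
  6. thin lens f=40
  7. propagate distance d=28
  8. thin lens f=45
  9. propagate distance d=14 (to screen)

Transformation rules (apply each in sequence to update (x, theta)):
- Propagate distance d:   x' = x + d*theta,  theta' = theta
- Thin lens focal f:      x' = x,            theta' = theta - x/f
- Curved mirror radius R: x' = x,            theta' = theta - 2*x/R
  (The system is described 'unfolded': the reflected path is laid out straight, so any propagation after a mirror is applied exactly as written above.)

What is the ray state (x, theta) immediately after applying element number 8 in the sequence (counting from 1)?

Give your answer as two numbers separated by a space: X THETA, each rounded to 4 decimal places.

Answer: -19.6873 0.3774

Derivation:
Initial: x=7.0000 theta=-0.3000
After 1 (propagate distance d=7): x=4.9000 theta=-0.3000
After 2 (thin lens f=24): x=4.9000 theta=-121/240 (≈-0.5042)
After 3 (propagate distance d=9): x=0.3625 theta=-121/240 (≈-0.5042)
After 4 (thin lens f=60): x=0.3625 theta=-2449/4800 (≈-0.5102)
After 5 (propagate distance d=36): x=-18.0050 theta=-2449/4800 (≈-0.5102)
After 6 (thin lens f=40): x=-18.0050 theta=-721/12000 (≈-0.0601)
After 7 (propagate distance d=28): x=-29531/1500 (≈-19.6873) theta=-721/12000 (≈-0.0601)
After 8 (thin lens f=45): x=-29531/1500 (≈-19.6873) theta=203803/540000 (≈0.3774)
Rounded to 4 decimal places: x = -19.6873, theta = 0.3774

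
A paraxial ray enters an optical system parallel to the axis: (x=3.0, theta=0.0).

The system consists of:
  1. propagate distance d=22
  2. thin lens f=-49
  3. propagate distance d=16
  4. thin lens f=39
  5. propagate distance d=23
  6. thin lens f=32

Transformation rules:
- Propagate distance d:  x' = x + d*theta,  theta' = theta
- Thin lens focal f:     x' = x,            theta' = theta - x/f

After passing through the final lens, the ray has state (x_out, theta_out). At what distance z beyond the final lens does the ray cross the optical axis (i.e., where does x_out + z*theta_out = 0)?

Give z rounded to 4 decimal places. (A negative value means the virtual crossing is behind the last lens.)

Initial: x=3.0000 theta=0.0000
After 1 (propagate distance d=22): x=3.0000 theta=0.0000
After 2 (thin lens f=-49): x=3.0000 theta=3/49 (≈0.0612)
After 3 (propagate distance d=16): x=195/49 (≈3.9796) theta=3/49 (≈0.0612)
After 4 (thin lens f=39): x=195/49 (≈3.9796) theta=-2/49 (≈-0.0408)
After 5 (propagate distance d=23): x=149/49 (≈3.0408) theta=-2/49 (≈-0.0408)
After 6 (thin lens f=32): x=149/49 (≈3.0408) theta=-213/1568 (≈-0.1358)
z_focus = -x_out/theta_out = -(149/49)/(-213/1568) = 4768/213 ≈ 22.3850
Rounded to 4 decimal places: z = 22.3850

Answer: 22.3850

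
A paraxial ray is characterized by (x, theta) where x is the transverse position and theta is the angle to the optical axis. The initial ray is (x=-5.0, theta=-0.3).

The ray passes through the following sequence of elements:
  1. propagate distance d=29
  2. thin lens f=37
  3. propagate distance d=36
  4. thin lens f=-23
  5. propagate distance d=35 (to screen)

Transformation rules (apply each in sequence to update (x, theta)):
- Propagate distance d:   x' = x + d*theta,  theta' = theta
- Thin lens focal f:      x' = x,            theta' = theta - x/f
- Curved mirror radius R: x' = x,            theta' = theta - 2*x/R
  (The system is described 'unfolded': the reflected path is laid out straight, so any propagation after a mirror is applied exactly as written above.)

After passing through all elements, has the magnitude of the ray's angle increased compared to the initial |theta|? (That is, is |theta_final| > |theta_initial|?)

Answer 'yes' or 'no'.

Answer: yes

Derivation:
Initial: x=-5.0000 theta=-0.3000
After 1 (propagate distance d=29): x=-13.7000 theta=-0.3000
After 2 (thin lens f=37): x=-13.7000 theta=13/185 (≈0.0703)
After 3 (propagate distance d=36): x=-4133/370 (≈-11.1703) theta=13/185 (≈0.0703)
After 4 (thin lens f=-23): x=-4133/370 (≈-11.1703) theta=-707/1702 (≈-0.4154)
After 5 (propagate distance d=35 (to screen)): x=-109392/4255 (≈-25.7090) theta=-707/1702 (≈-0.4154)
|theta_initial|=0.3000 |theta_final|=707/1702 (≈0.4154) -> increased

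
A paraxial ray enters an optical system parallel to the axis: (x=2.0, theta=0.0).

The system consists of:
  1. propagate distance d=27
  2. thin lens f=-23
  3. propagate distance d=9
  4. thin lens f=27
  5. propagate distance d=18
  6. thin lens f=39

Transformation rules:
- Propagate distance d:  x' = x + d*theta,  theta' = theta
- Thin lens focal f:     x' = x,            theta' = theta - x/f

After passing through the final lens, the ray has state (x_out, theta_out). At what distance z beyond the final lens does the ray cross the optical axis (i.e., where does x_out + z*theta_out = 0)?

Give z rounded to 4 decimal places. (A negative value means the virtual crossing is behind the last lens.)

Initial: x=2.0000 theta=0.0000
After 1 (propagate distance d=27): x=2.0000 theta=0.0000
After 2 (thin lens f=-23): x=2.0000 theta=2/23 (≈0.0870)
After 3 (propagate distance d=9): x=64/23 (≈2.7826) theta=2/23 (≈0.0870)
After 4 (thin lens f=27): x=64/23 (≈2.7826) theta=-10/621 (≈-0.0161)
After 5 (propagate distance d=18): x=172/69 (≈2.4928) theta=-10/621 (≈-0.0161)
After 6 (thin lens f=39): x=172/69 (≈2.4928) theta=-646/8073 (≈-0.0800)
z_focus = -x_out/theta_out = -(172/69)/(-646/8073) = 10062/323 ≈ 31.1517
Rounded to 4 decimal places: z = 31.1517

Answer: 31.1517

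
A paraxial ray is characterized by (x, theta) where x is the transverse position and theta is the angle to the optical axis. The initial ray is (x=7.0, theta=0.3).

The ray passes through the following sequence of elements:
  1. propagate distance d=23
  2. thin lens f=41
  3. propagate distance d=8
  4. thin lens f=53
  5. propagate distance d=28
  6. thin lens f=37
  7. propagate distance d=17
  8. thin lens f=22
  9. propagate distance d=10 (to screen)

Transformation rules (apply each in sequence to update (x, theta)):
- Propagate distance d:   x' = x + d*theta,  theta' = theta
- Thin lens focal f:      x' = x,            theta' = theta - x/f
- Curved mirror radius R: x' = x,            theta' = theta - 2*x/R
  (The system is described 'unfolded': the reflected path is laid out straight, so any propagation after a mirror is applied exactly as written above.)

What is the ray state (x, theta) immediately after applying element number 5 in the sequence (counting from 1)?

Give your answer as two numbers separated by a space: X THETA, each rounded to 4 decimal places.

Answer: 5.3167 -0.2954

Derivation:
Initial: x=7.0000 theta=0.3000
After 1 (propagate distance d=23): x=13.9000 theta=0.3000
After 2 (thin lens f=41): x=13.9000 theta=-8/205 (≈-0.0390)
After 3 (propagate distance d=8): x=5571/410 (≈13.5878) theta=-8/205 (≈-0.0390)
After 4 (thin lens f=53): x=5571/410 (≈13.5878) theta=-6419/21730 (≈-0.2954)
After 5 (propagate distance d=28): x=115531/21730 (≈5.3167) theta=-6419/21730 (≈-0.2954)
Rounded to 4 decimal places: x = 5.3167, theta = -0.2954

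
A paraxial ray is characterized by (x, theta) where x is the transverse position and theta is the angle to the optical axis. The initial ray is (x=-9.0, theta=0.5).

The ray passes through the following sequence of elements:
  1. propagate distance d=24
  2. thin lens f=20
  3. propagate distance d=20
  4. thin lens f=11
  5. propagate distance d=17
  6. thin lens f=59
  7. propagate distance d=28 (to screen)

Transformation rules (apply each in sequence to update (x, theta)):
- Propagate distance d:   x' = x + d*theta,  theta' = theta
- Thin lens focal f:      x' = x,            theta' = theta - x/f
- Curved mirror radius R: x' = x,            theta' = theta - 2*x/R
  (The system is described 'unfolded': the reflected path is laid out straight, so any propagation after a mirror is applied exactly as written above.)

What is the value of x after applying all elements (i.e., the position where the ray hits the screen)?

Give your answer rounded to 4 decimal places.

Initial: x=-9.0000 theta=0.5000
After 1 (propagate distance d=24): x=3.0000 theta=0.5000
After 2 (thin lens f=20): x=3.0000 theta=0.3500
After 3 (propagate distance d=20): x=10.0000 theta=0.3500
After 4 (thin lens f=11): x=10.0000 theta=-123/220 (≈-0.5591)
After 5 (propagate distance d=17): x=109/220 (≈0.4955) theta=-123/220 (≈-0.5591)
After 6 (thin lens f=59): x=109/220 (≈0.4955) theta=-3683/6490 (≈-0.5675)
After 7 (propagate distance d=28 (to screen)): x=-199817/12980 (≈-15.3942) theta=-3683/6490 (≈-0.5675)
Rounded to 4 decimal places: x = -15.3942

Answer: -15.3942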